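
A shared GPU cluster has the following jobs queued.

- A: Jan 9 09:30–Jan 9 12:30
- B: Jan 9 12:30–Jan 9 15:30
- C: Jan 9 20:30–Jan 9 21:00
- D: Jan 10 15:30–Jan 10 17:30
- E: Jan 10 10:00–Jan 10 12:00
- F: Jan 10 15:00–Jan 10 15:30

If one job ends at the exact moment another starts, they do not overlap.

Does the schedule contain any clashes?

Sorted by start: A, B, C, E, F, D.
B starts exactly when A ends (back-to-back, no overlap); A is clear from here.
C starts after B ends; B is clear from here.
E starts after C ends; C is clear from here.
F starts after E ends; E is clear from here.
D starts exactly when F ends (back-to-back, no overlap).
Every pair is clear; the schedule has no overlaps.

No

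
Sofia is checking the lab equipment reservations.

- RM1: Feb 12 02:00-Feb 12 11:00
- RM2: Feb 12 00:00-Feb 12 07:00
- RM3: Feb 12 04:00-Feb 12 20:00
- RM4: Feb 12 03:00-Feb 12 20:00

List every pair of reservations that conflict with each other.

RM1 & RM2, RM1 & RM3, RM1 & RM4, RM2 & RM3, RM2 & RM4, RM3 & RM4

Two intervals overlap when each starts before the other ends.
Sorted by start: RM2, RM1, RM4, RM3.
RM1 starts before RM2 ends → RM2 and RM1 overlap.
RM4 starts before RM2 ends → RM2 and RM4 overlap.
RM3 starts before RM2 ends → RM2 and RM3 overlap.
RM4 starts before RM1 ends → RM1 and RM4 overlap.
RM3 starts before RM1 ends → RM1 and RM3 overlap.
RM3 starts before RM4 ends → RM4 and RM3 overlap.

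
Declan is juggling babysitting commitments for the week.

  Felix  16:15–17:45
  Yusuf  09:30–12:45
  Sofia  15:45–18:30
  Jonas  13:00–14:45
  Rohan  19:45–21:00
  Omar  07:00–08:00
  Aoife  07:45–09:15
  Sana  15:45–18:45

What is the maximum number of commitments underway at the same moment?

Sort all start/end points and keep a running count:
07:00 start Omar → 1
07:45 start Aoife → 2
08:00 end Omar → 1
09:15 end Aoife → 0
09:30 start Yusuf → 1
12:45 end Yusuf → 0
13:00 start Jonas → 1
14:45 end Jonas → 0
15:45 start Sana → 1
15:45 start Sofia → 2
16:15 start Felix → 3
17:45 end Felix → 2
18:30 end Sofia → 1
18:45 end Sana → 0
19:45 start Rohan → 1
21:00 end Rohan → 0
Peak is 3, at 16:15 (Felix, Sana, Sofia).

3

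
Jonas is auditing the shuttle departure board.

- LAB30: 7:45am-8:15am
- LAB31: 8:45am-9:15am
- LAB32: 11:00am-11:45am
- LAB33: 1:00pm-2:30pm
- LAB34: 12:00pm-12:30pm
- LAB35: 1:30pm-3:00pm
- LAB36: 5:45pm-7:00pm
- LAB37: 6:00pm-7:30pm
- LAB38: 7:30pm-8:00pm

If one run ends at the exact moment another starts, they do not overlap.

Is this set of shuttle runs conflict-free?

Sorted by start: LAB30, LAB31, LAB32, LAB34, LAB33, LAB35, LAB36, LAB37, LAB38.
LAB31 starts after LAB30 ends; LAB30 is clear from here.
LAB32 starts after LAB31 ends; LAB31 is clear from here.
LAB34 starts after LAB32 ends; LAB32 is clear from here.
LAB33 starts after LAB34 ends; LAB34 is clear from here.
LAB35 starts before LAB33 ends → LAB33 and LAB35 overlap.
That's a conflict, so the schedule is not conflict-free.

No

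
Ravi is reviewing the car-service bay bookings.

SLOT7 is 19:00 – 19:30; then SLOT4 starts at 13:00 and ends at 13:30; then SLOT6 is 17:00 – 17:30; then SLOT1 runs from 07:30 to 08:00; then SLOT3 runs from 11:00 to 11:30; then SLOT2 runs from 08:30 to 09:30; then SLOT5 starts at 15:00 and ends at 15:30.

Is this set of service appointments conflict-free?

Yes

Sorted by start: SLOT1, SLOT2, SLOT3, SLOT4, SLOT5, SLOT6, SLOT7.
SLOT2 starts after SLOT1 ends, so nothing later overlaps SLOT1 either.
SLOT3 starts after SLOT2 ends, so nothing later overlaps SLOT2 either.
SLOT4 starts after SLOT3 ends, so nothing later overlaps SLOT3 either.
SLOT5 starts after SLOT4 ends, so nothing later overlaps SLOT4 either.
SLOT6 starts after SLOT5 ends, so nothing later overlaps SLOT5 either.
SLOT7 starts after SLOT6 ends.
Every pair is clear; the schedule has no overlaps.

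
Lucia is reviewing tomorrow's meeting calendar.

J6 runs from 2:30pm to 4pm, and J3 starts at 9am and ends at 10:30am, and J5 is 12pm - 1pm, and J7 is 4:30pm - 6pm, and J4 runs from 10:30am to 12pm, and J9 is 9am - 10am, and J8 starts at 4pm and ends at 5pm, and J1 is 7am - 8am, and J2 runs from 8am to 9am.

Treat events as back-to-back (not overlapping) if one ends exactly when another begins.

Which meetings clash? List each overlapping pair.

J3 & J9, J7 & J8

Check each pair: they overlap iff neither finishes before the other starts.
Sorted by start: J1, J2, J3, J9, J4, J5, J6, J8, J7.
J2 starts exactly when J1 ends (back-to-back, no overlap), so J1 has no further overlaps.
J3 starts exactly when J2 ends (back-to-back, no overlap), so J2 has no further overlaps.
J9 starts before J3 ends → J3 and J9 overlap.
J4 starts exactly when J3 ends (back-to-back, no overlap), so J3 has no further overlaps.
J4 starts after J9 ends, so J9 has no further overlaps.
J5 starts exactly when J4 ends (back-to-back, no overlap), so J4 has no further overlaps.
J6 starts after J5 ends, so J5 has no further overlaps.
J8 starts exactly when J6 ends (back-to-back, no overlap), so J6 has no further overlaps.
J7 starts before J8 ends → J8 and J7 overlap.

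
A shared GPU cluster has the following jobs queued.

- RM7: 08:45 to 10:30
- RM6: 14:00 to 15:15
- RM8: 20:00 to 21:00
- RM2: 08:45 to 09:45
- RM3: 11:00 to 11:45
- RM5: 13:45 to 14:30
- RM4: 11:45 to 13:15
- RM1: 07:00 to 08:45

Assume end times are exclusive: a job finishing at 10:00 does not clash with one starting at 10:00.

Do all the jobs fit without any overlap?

Sorted by start: RM1, RM2, RM7, RM3, RM4, RM5, RM6, RM8.
RM2 starts exactly when RM1 ends (back-to-back, no overlap) — done with RM1.
RM7 starts before RM2 ends → RM2 and RM7 overlap.
That's a conflict, so the schedule is not conflict-free.

No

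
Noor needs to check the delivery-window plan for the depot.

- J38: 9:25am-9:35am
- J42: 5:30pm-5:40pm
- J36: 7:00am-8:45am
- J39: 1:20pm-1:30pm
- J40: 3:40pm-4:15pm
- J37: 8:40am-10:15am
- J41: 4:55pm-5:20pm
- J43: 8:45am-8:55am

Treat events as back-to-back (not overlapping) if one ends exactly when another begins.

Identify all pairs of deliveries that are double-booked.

Sorted by start: J36, J37, J43, J38, J39, J40, J41, J42.
J37 starts before J36 ends → J36 and J37 overlap.
J43 starts exactly when J36 ends (back-to-back, no overlap), so J36 has no further overlaps.
J43 starts before J37 ends → J37 and J43 overlap.
J38 starts before J37 ends → J37 and J38 overlap.
J39 starts after J37 ends, so J37 has no further overlaps.
J38 starts after J43 ends, so J43 has no further overlaps.
J39 starts after J38 ends, so J38 has no further overlaps.
J40 starts after J39 ends, so J39 has no further overlaps.
J41 starts after J40 ends, so J40 has no further overlaps.
J42 starts after J41 ends.

J36 & J37, J37 & J38, J37 & J43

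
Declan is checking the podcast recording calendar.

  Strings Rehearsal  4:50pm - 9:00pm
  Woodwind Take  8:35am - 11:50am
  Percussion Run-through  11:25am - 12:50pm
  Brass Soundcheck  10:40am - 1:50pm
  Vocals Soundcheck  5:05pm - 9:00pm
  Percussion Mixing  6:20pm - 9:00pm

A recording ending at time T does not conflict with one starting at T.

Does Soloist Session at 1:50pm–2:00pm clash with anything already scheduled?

Woodwind Take: ends 11:50am at or before Soloist Session starts 1:50pm → clear.
Brass Soundcheck: ends 1:50pm at or before Soloist Session starts 1:50pm → clear.
Percussion Run-through: ends 12:50pm at or before Soloist Session starts 1:50pm → clear.
Strings Rehearsal: starts 4:50pm at or after Soloist Session ends 2:00pm → clear.
Vocals Soundcheck: starts 5:05pm at or after Soloist Session ends 2:00pm → clear.
Percussion Mixing: starts 6:20pm at or after Soloist Session ends 2:00pm → clear.

No — it doesn't clash with anything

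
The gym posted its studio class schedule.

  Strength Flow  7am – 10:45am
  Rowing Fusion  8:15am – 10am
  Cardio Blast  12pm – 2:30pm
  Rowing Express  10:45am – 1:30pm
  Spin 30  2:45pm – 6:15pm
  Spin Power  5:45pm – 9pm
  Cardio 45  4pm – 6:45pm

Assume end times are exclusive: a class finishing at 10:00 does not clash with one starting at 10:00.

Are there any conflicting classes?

Yes

Sorted by start: Strength Flow, Rowing Fusion, Rowing Express, Cardio Blast, Spin 30, Cardio 45, Spin Power.
Rowing Fusion starts before Strength Flow ends → Strength Flow and Rowing Fusion overlap.
That's a conflict, so the schedule is not conflict-free.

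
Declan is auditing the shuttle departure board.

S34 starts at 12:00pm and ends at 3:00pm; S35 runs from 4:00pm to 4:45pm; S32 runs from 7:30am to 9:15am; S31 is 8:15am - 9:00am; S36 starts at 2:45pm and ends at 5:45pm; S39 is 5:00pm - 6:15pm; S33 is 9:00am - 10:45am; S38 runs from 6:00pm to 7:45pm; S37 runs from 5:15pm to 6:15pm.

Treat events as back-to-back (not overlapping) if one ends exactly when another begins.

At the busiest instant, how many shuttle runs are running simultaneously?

Sort all start/end points and keep a running count:
7:30am start S32 → 1
8:15am start S31 → 2
9:00am end S31 → 1
9:00am start S33 → 2
9:15am end S32 → 1
10:45am end S33 → 0
12:00pm start S34 → 1
2:45pm start S36 → 2
3:00pm end S34 → 1
4:00pm start S35 → 2
4:45pm end S35 → 1
5:00pm start S39 → 2
5:15pm start S37 → 3
5:45pm end S36 → 2
6:00pm start S38 → 3
6:15pm end S37 → 2
6:15pm end S39 → 1
7:45pm end S38 → 0
Peak is 3, at 5:15pm (S36, S37, S39).

3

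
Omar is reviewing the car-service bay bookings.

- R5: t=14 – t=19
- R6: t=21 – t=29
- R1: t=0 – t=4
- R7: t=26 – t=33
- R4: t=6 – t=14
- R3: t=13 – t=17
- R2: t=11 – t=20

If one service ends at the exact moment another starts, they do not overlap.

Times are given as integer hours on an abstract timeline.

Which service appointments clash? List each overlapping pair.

R2 & R3, R2 & R4, R2 & R5, R3 & R4, R3 & R5, R6 & R7

Two intervals overlap when each starts before the other ends.
Sorted by start: R1, R4, R2, R3, R5, R6, R7.
R4 starts after R1 ends; R1 is clear from here.
R2 starts before R4 ends → R4 and R2 overlap.
R3 starts before R4 ends → R4 and R3 overlap.
R5 starts exactly when R4 ends (back-to-back, no overlap); R4 is clear from here.
R3 starts before R2 ends → R2 and R3 overlap.
R5 starts before R2 ends → R2 and R5 overlap.
R6 starts after R2 ends; R2 is clear from here.
R5 starts before R3 ends → R3 and R5 overlap.
R6 starts after R3 ends; R3 is clear from here.
R6 starts after R5 ends; R5 is clear from here.
R7 starts before R6 ends → R6 and R7 overlap.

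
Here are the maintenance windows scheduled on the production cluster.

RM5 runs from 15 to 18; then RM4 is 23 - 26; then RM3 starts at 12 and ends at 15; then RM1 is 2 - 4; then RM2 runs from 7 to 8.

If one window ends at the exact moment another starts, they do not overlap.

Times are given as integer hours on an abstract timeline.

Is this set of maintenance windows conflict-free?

Sorted by start: RM1, RM2, RM3, RM5, RM4.
RM2 starts after RM1 ends — done with RM1.
RM3 starts after RM2 ends — done with RM2.
RM5 starts exactly when RM3 ends (back-to-back, no overlap) — done with RM3.
RM4 starts after RM5 ends.
Every pair is clear; the schedule has no overlaps.

Yes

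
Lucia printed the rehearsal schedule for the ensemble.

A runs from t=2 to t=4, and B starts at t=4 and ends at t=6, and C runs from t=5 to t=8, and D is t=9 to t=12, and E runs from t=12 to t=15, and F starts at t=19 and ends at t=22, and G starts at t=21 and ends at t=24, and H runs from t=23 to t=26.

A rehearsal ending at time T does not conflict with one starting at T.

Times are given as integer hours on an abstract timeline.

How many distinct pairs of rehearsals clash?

Sorted by start: A, B, C, D, E, F, G, H.
B starts exactly when A ends (back-to-back, no overlap); A is clear from here.
C starts before B ends → B and C overlap.
D starts after B ends; B is clear from here.
D starts after C ends; C is clear from here.
E starts exactly when D ends (back-to-back, no overlap); D is clear from here.
F starts after E ends; E is clear from here.
G starts before F ends → F and G overlap.
H starts after F ends.
H starts before G ends → G and H overlap.
Overlapping pairs: B & C, F & G, G & H — 3 in total.

3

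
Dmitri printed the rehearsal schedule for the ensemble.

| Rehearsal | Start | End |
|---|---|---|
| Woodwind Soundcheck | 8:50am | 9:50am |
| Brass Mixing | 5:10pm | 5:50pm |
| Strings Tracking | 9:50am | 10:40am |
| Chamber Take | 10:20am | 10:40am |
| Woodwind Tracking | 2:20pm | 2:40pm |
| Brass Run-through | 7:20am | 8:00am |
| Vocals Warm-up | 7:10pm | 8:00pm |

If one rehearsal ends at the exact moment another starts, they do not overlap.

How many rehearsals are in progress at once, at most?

2

Sweep the timeline, counting +1 at each start and −1 at each end (ends before starts at a tie):
7:20am start Brass Run-through → 1
8:00am end Brass Run-through → 0
8:50am start Woodwind Soundcheck → 1
9:50am end Woodwind Soundcheck → 0
9:50am start Strings Tracking → 1
10:20am start Chamber Take → 2
10:40am end Chamber Take → 1
10:40am end Strings Tracking → 0
2:20pm start Woodwind Tracking → 1
2:40pm end Woodwind Tracking → 0
5:10pm start Brass Mixing → 1
5:50pm end Brass Mixing → 0
7:10pm start Vocals Warm-up → 1
8:00pm end Vocals Warm-up → 0
Peak is 2, at 10:20am (Chamber Take, Strings Tracking).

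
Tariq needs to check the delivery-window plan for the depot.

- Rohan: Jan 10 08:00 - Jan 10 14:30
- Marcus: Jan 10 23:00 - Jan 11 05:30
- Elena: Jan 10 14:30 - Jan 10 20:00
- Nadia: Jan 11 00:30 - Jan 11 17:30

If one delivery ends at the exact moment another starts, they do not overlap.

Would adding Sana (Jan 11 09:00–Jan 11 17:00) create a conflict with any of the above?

Rohan: ends Jan 10 14:30 at or before Sana starts Jan 11 09:00 → clear.
Elena: ends Jan 10 20:00 at or before Sana starts Jan 11 09:00 → clear.
Marcus: ends Jan 11 05:30 at or before Sana starts Jan 11 09:00 → clear.
Nadia: starts Jan 11 00:30 before Sana ends Jan 11 17:00, and ends Jan 11 17:30 after Sana starts Jan 11 09:00 → overlap.
Sana overlaps Nadia.

Yes — it overlaps Nadia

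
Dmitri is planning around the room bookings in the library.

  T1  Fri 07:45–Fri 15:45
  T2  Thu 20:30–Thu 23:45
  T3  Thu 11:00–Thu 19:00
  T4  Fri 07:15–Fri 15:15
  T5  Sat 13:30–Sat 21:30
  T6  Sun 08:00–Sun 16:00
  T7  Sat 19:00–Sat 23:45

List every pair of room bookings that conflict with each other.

Sorted by start: T3, T2, T4, T1, T5, T7, T6.
T2 starts after T3 ends, so T3 has no further overlaps.
T4 starts after T2 ends, so T2 has no further overlaps.
T1 starts before T4 ends → T4 and T1 overlap.
T5 starts after T4 ends, so T4 has no further overlaps.
T5 starts after T1 ends, so T1 has no further overlaps.
T7 starts before T5 ends → T5 and T7 overlap.
T6 starts after T5 ends.
T6 starts after T7 ends.

T1 & T4, T5 & T7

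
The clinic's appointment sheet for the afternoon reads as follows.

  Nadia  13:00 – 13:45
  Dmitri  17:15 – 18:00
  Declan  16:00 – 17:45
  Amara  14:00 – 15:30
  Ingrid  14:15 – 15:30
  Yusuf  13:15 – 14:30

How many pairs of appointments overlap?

Two intervals overlap when each starts before the other ends.
Sorted by start: Nadia, Yusuf, Amara, Ingrid, Declan, Dmitri.
Yusuf starts before Nadia ends → Nadia and Yusuf overlap.
Amara starts after Nadia ends — done with Nadia.
Amara starts before Yusuf ends → Yusuf and Amara overlap.
Ingrid starts before Yusuf ends → Yusuf and Ingrid overlap.
Declan starts after Yusuf ends — done with Yusuf.
Ingrid starts before Amara ends → Amara and Ingrid overlap.
Declan starts after Amara ends — done with Amara.
Declan starts after Ingrid ends — done with Ingrid.
Dmitri starts before Declan ends → Declan and Dmitri overlap.
Overlapping pairs: Amara & Ingrid, Amara & Yusuf, Declan & Dmitri, Ingrid & Yusuf, Nadia & Yusuf — 5 in total.

5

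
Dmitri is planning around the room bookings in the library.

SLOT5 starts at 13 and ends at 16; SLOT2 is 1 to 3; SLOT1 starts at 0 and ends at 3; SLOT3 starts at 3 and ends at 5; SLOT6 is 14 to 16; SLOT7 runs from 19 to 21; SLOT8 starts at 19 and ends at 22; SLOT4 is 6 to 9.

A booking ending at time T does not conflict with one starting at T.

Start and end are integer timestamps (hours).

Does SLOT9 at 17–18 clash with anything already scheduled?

No — it doesn't clash with anything

SLOT1: ends 3 at or before SLOT9 starts 17 → clear.
SLOT2: ends 3 at or before SLOT9 starts 17 → clear.
SLOT3: ends 5 at or before SLOT9 starts 17 → clear.
SLOT4: ends 9 at or before SLOT9 starts 17 → clear.
SLOT5: ends 16 at or before SLOT9 starts 17 → clear.
SLOT6: ends 16 at or before SLOT9 starts 17 → clear.
SLOT7: starts 19 at or after SLOT9 ends 18 → clear.
SLOT8: starts 19 at or after SLOT9 ends 18 → clear.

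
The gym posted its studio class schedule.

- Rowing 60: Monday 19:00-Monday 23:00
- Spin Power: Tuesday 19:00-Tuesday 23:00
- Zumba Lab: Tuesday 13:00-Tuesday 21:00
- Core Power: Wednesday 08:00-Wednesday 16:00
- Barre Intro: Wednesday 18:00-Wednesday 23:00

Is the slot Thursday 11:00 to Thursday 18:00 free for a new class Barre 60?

Yes — the slot is free

Rowing 60: ends Monday 23:00 at or before Barre 60 starts Thursday 11:00 → clear.
Zumba Lab: ends Tuesday 21:00 at or before Barre 60 starts Thursday 11:00 → clear.
Spin Power: ends Tuesday 23:00 at or before Barre 60 starts Thursday 11:00 → clear.
Core Power: ends Wednesday 16:00 at or before Barre 60 starts Thursday 11:00 → clear.
Barre Intro: ends Wednesday 23:00 at or before Barre 60 starts Thursday 11:00 → clear.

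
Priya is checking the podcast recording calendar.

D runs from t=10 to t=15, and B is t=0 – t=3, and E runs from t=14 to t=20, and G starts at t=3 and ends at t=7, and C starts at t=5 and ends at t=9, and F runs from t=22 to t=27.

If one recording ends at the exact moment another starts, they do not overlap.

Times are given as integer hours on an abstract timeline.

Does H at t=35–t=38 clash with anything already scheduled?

B: ends t=3 at or before H starts t=35 → clear.
G: ends t=7 at or before H starts t=35 → clear.
C: ends t=9 at or before H starts t=35 → clear.
D: ends t=15 at or before H starts t=35 → clear.
E: ends t=20 at or before H starts t=35 → clear.
F: ends t=27 at or before H starts t=35 → clear.

No — it doesn't clash with anything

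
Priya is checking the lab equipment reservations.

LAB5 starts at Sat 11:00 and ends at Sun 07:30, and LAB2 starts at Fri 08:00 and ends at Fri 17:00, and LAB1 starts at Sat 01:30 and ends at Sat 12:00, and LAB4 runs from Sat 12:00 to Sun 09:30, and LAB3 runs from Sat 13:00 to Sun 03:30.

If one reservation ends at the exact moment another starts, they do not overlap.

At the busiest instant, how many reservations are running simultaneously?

Sweep the timeline, counting +1 at each start and −1 at each end (ends before starts at a tie):
Fri 08:00 start LAB2 → 1
Fri 17:00 end LAB2 → 0
Sat 01:30 start LAB1 → 1
Sat 11:00 start LAB5 → 2
Sat 12:00 end LAB1 → 1
Sat 12:00 start LAB4 → 2
Sat 13:00 start LAB3 → 3
Sun 03:30 end LAB3 → 2
Sun 07:30 end LAB5 → 1
Sun 09:30 end LAB4 → 0
Peak is 3, at Sat 13:00 (LAB3, LAB4, LAB5).

3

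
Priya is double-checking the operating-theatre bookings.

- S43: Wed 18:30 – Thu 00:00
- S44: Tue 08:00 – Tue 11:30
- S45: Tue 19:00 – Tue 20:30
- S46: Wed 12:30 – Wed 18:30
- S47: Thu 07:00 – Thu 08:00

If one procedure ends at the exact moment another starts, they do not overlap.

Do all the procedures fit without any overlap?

Yes

Two intervals overlap when each starts before the other ends.
Sorted by start: S44, S45, S46, S43, S47.
S45 starts after S44 ends, so S44 has no further overlaps.
S46 starts after S45 ends, so S45 has no further overlaps.
S43 starts exactly when S46 ends (back-to-back, no overlap), so S46 has no further overlaps.
S47 starts after S43 ends.
Every pair is clear; the schedule has no overlaps.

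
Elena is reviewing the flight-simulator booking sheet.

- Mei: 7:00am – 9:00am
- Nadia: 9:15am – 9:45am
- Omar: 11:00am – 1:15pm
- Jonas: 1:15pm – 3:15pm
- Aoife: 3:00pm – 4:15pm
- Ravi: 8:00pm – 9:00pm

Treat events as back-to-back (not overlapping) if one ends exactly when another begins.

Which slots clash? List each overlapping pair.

Sorted by start: Mei, Nadia, Omar, Jonas, Aoife, Ravi.
Nadia starts after Mei ends, so nothing later overlaps Mei either.
Omar starts after Nadia ends, so nothing later overlaps Nadia either.
Jonas starts exactly when Omar ends (back-to-back, no overlap), so nothing later overlaps Omar either.
Aoife starts before Jonas ends → Jonas and Aoife overlap.
Ravi starts after Jonas ends.
Ravi starts after Aoife ends.

Aoife & Jonas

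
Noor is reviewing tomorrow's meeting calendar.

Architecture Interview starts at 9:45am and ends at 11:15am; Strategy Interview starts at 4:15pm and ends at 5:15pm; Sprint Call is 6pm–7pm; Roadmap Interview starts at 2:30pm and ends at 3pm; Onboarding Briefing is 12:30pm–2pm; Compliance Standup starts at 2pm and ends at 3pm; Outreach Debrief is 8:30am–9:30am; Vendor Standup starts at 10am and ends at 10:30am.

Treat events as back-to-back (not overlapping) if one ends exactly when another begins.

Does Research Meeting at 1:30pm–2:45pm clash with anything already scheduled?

Yes — it overlaps Compliance Standup, Onboarding Briefing, Roadmap Interview

Outreach Debrief: ends 9:30am at or before Research Meeting starts 1:30pm → clear.
Architecture Interview: ends 11:15am at or before Research Meeting starts 1:30pm → clear.
Vendor Standup: ends 10:30am at or before Research Meeting starts 1:30pm → clear.
Onboarding Briefing: starts 12:30pm before Research Meeting ends 2:45pm, and ends 2pm after Research Meeting starts 1:30pm → overlap.
Compliance Standup: starts 2pm before Research Meeting ends 2:45pm, and ends 3pm after Research Meeting starts 1:30pm → overlap.
Roadmap Interview: starts 2:30pm before Research Meeting ends 2:45pm, and ends 3pm after Research Meeting starts 1:30pm → overlap.
Strategy Interview: starts 4:15pm at or after Research Meeting ends 2:45pm → clear.
Sprint Call: starts 6pm at or after Research Meeting ends 2:45pm → clear.
Research Meeting overlaps Onboarding Briefing, Roadmap Interview, Compliance Standup.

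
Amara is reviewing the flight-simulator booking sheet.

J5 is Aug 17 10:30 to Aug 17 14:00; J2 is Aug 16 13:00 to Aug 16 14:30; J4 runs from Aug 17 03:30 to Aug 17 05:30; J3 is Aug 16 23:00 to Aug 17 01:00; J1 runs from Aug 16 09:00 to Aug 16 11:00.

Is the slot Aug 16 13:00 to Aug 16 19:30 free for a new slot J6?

No — it overlaps J2

J1: ends Aug 16 11:00 at or before J6 starts Aug 16 13:00 → clear.
J2: starts Aug 16 13:00 before J6 ends Aug 16 19:30, and ends Aug 16 14:30 after J6 starts Aug 16 13:00 → overlap.
J3: starts Aug 16 23:00 at or after J6 ends Aug 16 19:30 → clear.
J4: starts Aug 17 03:30 at or after J6 ends Aug 16 19:30 → clear.
J5: starts Aug 17 10:30 at or after J6 ends Aug 16 19:30 → clear.
J6 overlaps J2.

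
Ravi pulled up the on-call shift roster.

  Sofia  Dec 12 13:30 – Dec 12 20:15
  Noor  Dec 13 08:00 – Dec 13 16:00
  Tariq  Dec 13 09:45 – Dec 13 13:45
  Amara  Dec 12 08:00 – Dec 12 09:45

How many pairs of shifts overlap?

Sorted by start: Amara, Sofia, Noor, Tariq.
Sofia starts after Amara ends — done with Amara.
Noor starts after Sofia ends — done with Sofia.
Tariq starts before Noor ends → Noor and Tariq overlap.
Overlapping pairs: Noor & Tariq — 1 in total.

1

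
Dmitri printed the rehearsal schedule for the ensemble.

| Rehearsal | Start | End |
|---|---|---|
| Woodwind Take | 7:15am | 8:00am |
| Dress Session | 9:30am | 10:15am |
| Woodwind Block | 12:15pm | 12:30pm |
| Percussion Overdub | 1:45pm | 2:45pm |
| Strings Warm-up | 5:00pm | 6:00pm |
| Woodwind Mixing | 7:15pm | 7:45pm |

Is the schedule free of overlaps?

Sorted by start: Woodwind Take, Dress Session, Woodwind Block, Percussion Overdub, Strings Warm-up, Woodwind Mixing.
Dress Session starts after Woodwind Take ends, so Woodwind Take has no further overlaps.
Woodwind Block starts after Dress Session ends, so Dress Session has no further overlaps.
Percussion Overdub starts after Woodwind Block ends, so Woodwind Block has no further overlaps.
Strings Warm-up starts after Percussion Overdub ends, so Percussion Overdub has no further overlaps.
Woodwind Mixing starts after Strings Warm-up ends.
Every pair is clear; the schedule has no overlaps.

Yes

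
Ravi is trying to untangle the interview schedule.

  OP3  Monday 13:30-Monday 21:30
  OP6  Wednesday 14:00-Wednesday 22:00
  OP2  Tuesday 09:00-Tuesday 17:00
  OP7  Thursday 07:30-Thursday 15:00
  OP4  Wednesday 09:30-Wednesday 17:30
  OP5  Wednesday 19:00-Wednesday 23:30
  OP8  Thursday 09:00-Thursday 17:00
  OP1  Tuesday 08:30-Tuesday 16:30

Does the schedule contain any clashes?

Yes

Sorted by start: OP3, OP1, OP2, OP4, OP6, OP5, OP7, OP8.
OP1 starts after OP3 ends, so nothing later overlaps OP3 either.
OP2 starts before OP1 ends → OP1 and OP2 overlap.
That's a conflict, so the schedule is not conflict-free.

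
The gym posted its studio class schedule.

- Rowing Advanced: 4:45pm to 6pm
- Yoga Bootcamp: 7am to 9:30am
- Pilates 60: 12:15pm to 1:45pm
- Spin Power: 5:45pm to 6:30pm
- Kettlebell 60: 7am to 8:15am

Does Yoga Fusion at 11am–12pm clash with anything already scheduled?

No — it doesn't clash with anything

Yoga Bootcamp: ends 9:30am at or before Yoga Fusion starts 11am → clear.
Kettlebell 60: ends 8:15am at or before Yoga Fusion starts 11am → clear.
Pilates 60: starts 12:15pm at or after Yoga Fusion ends 12pm → clear.
Rowing Advanced: starts 4:45pm at or after Yoga Fusion ends 12pm → clear.
Spin Power: starts 5:45pm at or after Yoga Fusion ends 12pm → clear.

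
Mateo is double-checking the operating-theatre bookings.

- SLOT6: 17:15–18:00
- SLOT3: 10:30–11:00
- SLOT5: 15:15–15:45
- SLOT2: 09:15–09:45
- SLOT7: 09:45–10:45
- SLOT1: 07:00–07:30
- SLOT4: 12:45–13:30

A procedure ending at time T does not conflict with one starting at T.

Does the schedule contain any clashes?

Yes

Sorted by start: SLOT1, SLOT2, SLOT7, SLOT3, SLOT4, SLOT5, SLOT6.
SLOT2 starts after SLOT1 ends; SLOT1 is clear from here.
SLOT7 starts exactly when SLOT2 ends (back-to-back, no overlap); SLOT2 is clear from here.
SLOT3 starts before SLOT7 ends → SLOT7 and SLOT3 overlap.
That's a conflict, so the schedule is not conflict-free.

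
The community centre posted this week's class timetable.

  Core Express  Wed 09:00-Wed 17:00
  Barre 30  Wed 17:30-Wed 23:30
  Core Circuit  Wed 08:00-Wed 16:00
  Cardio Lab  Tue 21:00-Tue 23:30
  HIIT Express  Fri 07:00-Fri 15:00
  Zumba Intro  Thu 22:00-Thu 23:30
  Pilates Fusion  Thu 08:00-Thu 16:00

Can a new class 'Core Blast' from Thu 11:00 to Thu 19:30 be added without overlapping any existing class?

No — it overlaps Pilates Fusion

Cardio Lab: ends Tue 23:30 at or before Core Blast starts Thu 11:00 → clear.
Core Circuit: ends Wed 16:00 at or before Core Blast starts Thu 11:00 → clear.
Core Express: ends Wed 17:00 at or before Core Blast starts Thu 11:00 → clear.
Barre 30: ends Wed 23:30 at or before Core Blast starts Thu 11:00 → clear.
Pilates Fusion: starts Thu 08:00 before Core Blast ends Thu 19:30, and ends Thu 16:00 after Core Blast starts Thu 11:00 → overlap.
Zumba Intro: starts Thu 22:00 at or after Core Blast ends Thu 19:30 → clear.
HIIT Express: starts Fri 07:00 at or after Core Blast ends Thu 19:30 → clear.
Core Blast overlaps Pilates Fusion.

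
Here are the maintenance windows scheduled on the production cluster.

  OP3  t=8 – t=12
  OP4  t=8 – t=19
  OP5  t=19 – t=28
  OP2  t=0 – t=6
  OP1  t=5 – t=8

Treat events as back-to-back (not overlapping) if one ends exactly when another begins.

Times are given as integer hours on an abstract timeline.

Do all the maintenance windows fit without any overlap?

No

Sorted by start: OP2, OP1, OP3, OP4, OP5.
OP1 starts before OP2 ends → OP2 and OP1 overlap.
That's a conflict, so the schedule is not conflict-free.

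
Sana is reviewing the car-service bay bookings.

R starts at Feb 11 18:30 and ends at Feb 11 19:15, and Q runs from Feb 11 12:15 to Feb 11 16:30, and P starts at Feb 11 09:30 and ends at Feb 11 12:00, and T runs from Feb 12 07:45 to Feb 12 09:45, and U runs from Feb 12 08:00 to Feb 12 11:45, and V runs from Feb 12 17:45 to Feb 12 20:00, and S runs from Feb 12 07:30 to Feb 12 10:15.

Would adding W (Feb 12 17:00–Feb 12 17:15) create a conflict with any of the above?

No — it doesn't clash with anything

P: ends Feb 11 12:00 at or before W starts Feb 12 17:00 → clear.
Q: ends Feb 11 16:30 at or before W starts Feb 12 17:00 → clear.
R: ends Feb 11 19:15 at or before W starts Feb 12 17:00 → clear.
S: ends Feb 12 10:15 at or before W starts Feb 12 17:00 → clear.
T: ends Feb 12 09:45 at or before W starts Feb 12 17:00 → clear.
U: ends Feb 12 11:45 at or before W starts Feb 12 17:00 → clear.
V: starts Feb 12 17:45 at or after W ends Feb 12 17:15 → clear.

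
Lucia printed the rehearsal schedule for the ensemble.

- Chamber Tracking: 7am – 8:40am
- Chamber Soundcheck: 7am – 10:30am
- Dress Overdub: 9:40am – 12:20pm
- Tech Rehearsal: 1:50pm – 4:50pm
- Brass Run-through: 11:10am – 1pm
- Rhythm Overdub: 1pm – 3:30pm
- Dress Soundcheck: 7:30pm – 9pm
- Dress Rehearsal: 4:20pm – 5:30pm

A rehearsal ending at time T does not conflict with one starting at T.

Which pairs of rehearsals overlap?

Brass Run-through & Dress Overdub, Chamber Soundcheck & Chamber Tracking, Chamber Soundcheck & Dress Overdub, Dress Rehearsal & Tech Rehearsal, Rhythm Overdub & Tech Rehearsal

Two intervals overlap when each starts before the other ends.
Sorted by start: Chamber Tracking, Chamber Soundcheck, Dress Overdub, Brass Run-through, Rhythm Overdub, Tech Rehearsal, Dress Rehearsal, Dress Soundcheck.
Chamber Soundcheck starts before Chamber Tracking ends → Chamber Tracking and Chamber Soundcheck overlap.
Dress Overdub starts after Chamber Tracking ends, so Chamber Tracking has no further overlaps.
Dress Overdub starts before Chamber Soundcheck ends → Chamber Soundcheck and Dress Overdub overlap.
Brass Run-through starts after Chamber Soundcheck ends, so Chamber Soundcheck has no further overlaps.
Brass Run-through starts before Dress Overdub ends → Dress Overdub and Brass Run-through overlap.
Rhythm Overdub starts after Dress Overdub ends, so Dress Overdub has no further overlaps.
Rhythm Overdub starts exactly when Brass Run-through ends (back-to-back, no overlap), so Brass Run-through has no further overlaps.
Tech Rehearsal starts before Rhythm Overdub ends → Rhythm Overdub and Tech Rehearsal overlap.
Dress Rehearsal starts after Rhythm Overdub ends, so Rhythm Overdub has no further overlaps.
Dress Rehearsal starts before Tech Rehearsal ends → Tech Rehearsal and Dress Rehearsal overlap.
Dress Soundcheck starts after Tech Rehearsal ends.
Dress Soundcheck starts after Dress Rehearsal ends.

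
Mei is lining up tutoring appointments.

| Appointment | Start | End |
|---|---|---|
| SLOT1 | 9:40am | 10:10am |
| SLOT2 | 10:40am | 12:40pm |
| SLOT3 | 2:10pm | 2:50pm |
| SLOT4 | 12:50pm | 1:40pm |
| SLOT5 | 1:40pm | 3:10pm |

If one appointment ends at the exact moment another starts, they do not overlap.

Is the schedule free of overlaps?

No

Sorted by start: SLOT1, SLOT2, SLOT4, SLOT5, SLOT3.
SLOT2 starts after SLOT1 ends, so SLOT1 has no further overlaps.
SLOT4 starts after SLOT2 ends, so SLOT2 has no further overlaps.
SLOT5 starts exactly when SLOT4 ends (back-to-back, no overlap), so SLOT4 has no further overlaps.
SLOT3 starts before SLOT5 ends → SLOT5 and SLOT3 overlap.
That's a conflict, so the schedule is not conflict-free.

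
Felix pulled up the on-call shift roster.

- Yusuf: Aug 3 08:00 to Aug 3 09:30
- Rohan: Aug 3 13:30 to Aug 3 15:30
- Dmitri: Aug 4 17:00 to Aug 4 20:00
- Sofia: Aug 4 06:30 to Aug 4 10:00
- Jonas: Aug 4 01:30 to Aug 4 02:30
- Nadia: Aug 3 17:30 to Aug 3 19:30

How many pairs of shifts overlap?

Sorted by start: Yusuf, Rohan, Nadia, Jonas, Sofia, Dmitri.
Rohan starts after Yusuf ends — done with Yusuf.
Nadia starts after Rohan ends — done with Rohan.
Jonas starts after Nadia ends — done with Nadia.
Sofia starts after Jonas ends — done with Jonas.
Dmitri starts after Sofia ends.
No pair overlaps.

0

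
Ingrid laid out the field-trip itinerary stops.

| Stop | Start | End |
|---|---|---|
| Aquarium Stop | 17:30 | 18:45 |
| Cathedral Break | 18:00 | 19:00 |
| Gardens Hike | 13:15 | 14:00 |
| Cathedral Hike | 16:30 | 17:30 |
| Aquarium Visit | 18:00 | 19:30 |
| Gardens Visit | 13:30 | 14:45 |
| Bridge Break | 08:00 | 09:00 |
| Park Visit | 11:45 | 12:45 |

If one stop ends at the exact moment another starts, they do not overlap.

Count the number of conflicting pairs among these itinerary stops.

4

Sorted by start: Bridge Break, Park Visit, Gardens Hike, Gardens Visit, Cathedral Hike, Aquarium Stop, Cathedral Break, Aquarium Visit.
Park Visit starts after Bridge Break ends, so Bridge Break has no further overlaps.
Gardens Hike starts after Park Visit ends, so Park Visit has no further overlaps.
Gardens Visit starts before Gardens Hike ends → Gardens Hike and Gardens Visit overlap.
Cathedral Hike starts after Gardens Hike ends, so Gardens Hike has no further overlaps.
Cathedral Hike starts after Gardens Visit ends, so Gardens Visit has no further overlaps.
Aquarium Stop starts exactly when Cathedral Hike ends (back-to-back, no overlap), so Cathedral Hike has no further overlaps.
Cathedral Break starts before Aquarium Stop ends → Aquarium Stop and Cathedral Break overlap.
Aquarium Visit starts before Aquarium Stop ends → Aquarium Stop and Aquarium Visit overlap.
Aquarium Visit starts before Cathedral Break ends → Cathedral Break and Aquarium Visit overlap.
Overlapping pairs: Aquarium Stop & Aquarium Visit, Aquarium Stop & Cathedral Break, Aquarium Visit & Cathedral Break, Gardens Hike & Gardens Visit — 4 in total.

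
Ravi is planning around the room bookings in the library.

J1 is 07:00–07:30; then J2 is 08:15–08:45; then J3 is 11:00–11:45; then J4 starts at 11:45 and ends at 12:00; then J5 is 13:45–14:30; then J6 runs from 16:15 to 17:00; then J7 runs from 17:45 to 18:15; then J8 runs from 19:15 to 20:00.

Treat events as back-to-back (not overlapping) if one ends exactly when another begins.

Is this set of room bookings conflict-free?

Sorted by start: J1, J2, J3, J4, J5, J6, J7, J8.
J2 starts after J1 ends; J1 is clear from here.
J3 starts after J2 ends; J2 is clear from here.
J4 starts exactly when J3 ends (back-to-back, no overlap); J3 is clear from here.
J5 starts after J4 ends; J4 is clear from here.
J6 starts after J5 ends; J5 is clear from here.
J7 starts after J6 ends; J6 is clear from here.
J8 starts after J7 ends.
Every pair is clear; the schedule has no overlaps.

Yes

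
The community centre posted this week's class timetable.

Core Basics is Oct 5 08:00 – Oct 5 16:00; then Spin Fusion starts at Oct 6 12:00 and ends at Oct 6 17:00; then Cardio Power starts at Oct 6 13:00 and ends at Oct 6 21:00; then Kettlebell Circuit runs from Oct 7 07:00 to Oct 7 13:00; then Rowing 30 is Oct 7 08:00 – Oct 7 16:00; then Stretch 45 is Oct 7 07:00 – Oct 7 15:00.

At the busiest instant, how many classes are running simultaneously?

Sweep the timeline, counting +1 at each start and −1 at each end (ends before starts at a tie):
Oct 5 08:00 start Core Basics → 1
Oct 5 16:00 end Core Basics → 0
Oct 6 12:00 start Spin Fusion → 1
Oct 6 13:00 start Cardio Power → 2
Oct 6 17:00 end Spin Fusion → 1
Oct 6 21:00 end Cardio Power → 0
Oct 7 07:00 start Kettlebell Circuit → 1
Oct 7 07:00 start Stretch 45 → 2
Oct 7 08:00 start Rowing 30 → 3
Oct 7 13:00 end Kettlebell Circuit → 2
Oct 7 15:00 end Stretch 45 → 1
Oct 7 16:00 end Rowing 30 → 0
Peak is 3, at Oct 7 08:00 (Kettlebell Circuit, Rowing 30, Stretch 45).

3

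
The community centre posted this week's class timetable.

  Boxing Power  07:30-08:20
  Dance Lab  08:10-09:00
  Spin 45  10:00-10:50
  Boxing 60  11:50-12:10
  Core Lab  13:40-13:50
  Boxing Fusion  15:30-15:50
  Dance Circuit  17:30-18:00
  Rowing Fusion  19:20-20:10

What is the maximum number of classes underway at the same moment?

Walk through starts and ends in time order (an end at T is processed before a start at T):
07:30 start Boxing Power → 1
08:10 start Dance Lab → 2
08:20 end Boxing Power → 1
09:00 end Dance Lab → 0
10:00 start Spin 45 → 1
10:50 end Spin 45 → 0
11:50 start Boxing 60 → 1
12:10 end Boxing 60 → 0
13:40 start Core Lab → 1
13:50 end Core Lab → 0
15:30 start Boxing Fusion → 1
15:50 end Boxing Fusion → 0
17:30 start Dance Circuit → 1
18:00 end Dance Circuit → 0
19:20 start Rowing Fusion → 1
20:10 end Rowing Fusion → 0
Peak is 2, at 08:10 (Boxing Power, Dance Lab).

2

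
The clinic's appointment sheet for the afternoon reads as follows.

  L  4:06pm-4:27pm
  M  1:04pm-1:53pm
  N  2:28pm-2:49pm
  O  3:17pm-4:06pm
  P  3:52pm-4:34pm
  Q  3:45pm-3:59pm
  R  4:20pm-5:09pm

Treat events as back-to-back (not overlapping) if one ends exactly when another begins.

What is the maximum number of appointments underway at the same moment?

3

Sort all start/end points and keep a running count:
1:04pm start M → 1
1:53pm end M → 0
2:28pm start N → 1
2:49pm end N → 0
3:17pm start O → 1
3:45pm start Q → 2
3:52pm start P → 3
3:59pm end Q → 2
4:06pm end O → 1
4:06pm start L → 2
4:20pm start R → 3
4:27pm end L → 2
4:34pm end P → 1
5:09pm end R → 0
Peak is 3, at 3:52pm (O, P, Q).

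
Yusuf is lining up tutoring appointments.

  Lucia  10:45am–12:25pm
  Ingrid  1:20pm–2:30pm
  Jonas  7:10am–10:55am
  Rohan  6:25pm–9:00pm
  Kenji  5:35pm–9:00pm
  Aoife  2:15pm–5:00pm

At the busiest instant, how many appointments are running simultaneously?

2

Walk through starts and ends in time order (an end at T is processed before a start at T):
7:10am start Jonas → 1
10:45am start Lucia → 2
10:55am end Jonas → 1
12:25pm end Lucia → 0
1:20pm start Ingrid → 1
2:15pm start Aoife → 2
2:30pm end Ingrid → 1
5:00pm end Aoife → 0
5:35pm start Kenji → 1
6:25pm start Rohan → 2
9:00pm end Kenji → 1
9:00pm end Rohan → 0
Peak is 2, at 10:45am (Jonas, Lucia).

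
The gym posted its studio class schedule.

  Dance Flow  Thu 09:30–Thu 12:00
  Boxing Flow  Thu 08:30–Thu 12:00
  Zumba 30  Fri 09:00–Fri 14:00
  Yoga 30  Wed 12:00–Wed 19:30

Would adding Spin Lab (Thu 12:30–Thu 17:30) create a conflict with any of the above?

No — it doesn't clash with anything

Yoga 30: ends Wed 19:30 at or before Spin Lab starts Thu 12:30 → clear.
Boxing Flow: ends Thu 12:00 at or before Spin Lab starts Thu 12:30 → clear.
Dance Flow: ends Thu 12:00 at or before Spin Lab starts Thu 12:30 → clear.
Zumba 30: starts Fri 09:00 at or after Spin Lab ends Thu 17:30 → clear.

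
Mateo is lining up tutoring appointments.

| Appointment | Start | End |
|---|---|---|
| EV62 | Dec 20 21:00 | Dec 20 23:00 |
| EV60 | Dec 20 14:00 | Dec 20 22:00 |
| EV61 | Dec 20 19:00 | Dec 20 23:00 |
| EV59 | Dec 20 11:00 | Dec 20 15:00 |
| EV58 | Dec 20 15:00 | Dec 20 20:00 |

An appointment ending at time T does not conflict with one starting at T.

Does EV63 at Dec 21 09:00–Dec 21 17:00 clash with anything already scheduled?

EV59: ends Dec 20 15:00 at or before EV63 starts Dec 21 09:00 → clear.
EV60: ends Dec 20 22:00 at or before EV63 starts Dec 21 09:00 → clear.
EV58: ends Dec 20 20:00 at or before EV63 starts Dec 21 09:00 → clear.
EV61: ends Dec 20 23:00 at or before EV63 starts Dec 21 09:00 → clear.
EV62: ends Dec 20 23:00 at or before EV63 starts Dec 21 09:00 → clear.

No — it doesn't clash with anything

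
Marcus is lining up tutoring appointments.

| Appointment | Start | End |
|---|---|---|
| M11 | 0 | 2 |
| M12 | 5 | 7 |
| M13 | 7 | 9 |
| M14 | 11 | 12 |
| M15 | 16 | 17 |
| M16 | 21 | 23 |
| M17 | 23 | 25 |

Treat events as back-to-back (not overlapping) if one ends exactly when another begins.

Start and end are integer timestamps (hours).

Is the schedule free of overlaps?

Sorted by start: M11, M12, M13, M14, M15, M16, M17.
M12 starts after M11 ends — done with M11.
M13 starts exactly when M12 ends (back-to-back, no overlap) — done with M12.
M14 starts after M13 ends — done with M13.
M15 starts after M14 ends — done with M14.
M16 starts after M15 ends — done with M15.
M17 starts exactly when M16 ends (back-to-back, no overlap).
Every pair is clear; the schedule has no overlaps.

Yes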